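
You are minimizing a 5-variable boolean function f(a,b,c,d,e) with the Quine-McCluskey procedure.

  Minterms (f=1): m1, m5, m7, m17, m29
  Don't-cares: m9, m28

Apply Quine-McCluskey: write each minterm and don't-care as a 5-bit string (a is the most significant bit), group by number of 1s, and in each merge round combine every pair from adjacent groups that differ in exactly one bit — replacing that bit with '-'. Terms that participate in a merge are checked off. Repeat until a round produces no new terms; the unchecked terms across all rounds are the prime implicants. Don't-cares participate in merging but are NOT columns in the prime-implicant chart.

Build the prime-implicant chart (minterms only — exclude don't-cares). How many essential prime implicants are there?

3

Round 0: 00001✓ 00101✓ 00111✓ 01001✓ 10001✓ 11100✓ 11101✓
Round 1: -0001 0-001 00-01 001-1 1110-
PIs = {-0001, 0-001, 00-01, 001-1, 1110-}
Coverage chart:
  m1: -0001,0-001,00-01
  m5: 00-01,001-1
  m7: 001-1 ←essential
  m17: -0001 ←essential
  m29: 1110- ←essential
Essential: -0001, 001-1, 1110-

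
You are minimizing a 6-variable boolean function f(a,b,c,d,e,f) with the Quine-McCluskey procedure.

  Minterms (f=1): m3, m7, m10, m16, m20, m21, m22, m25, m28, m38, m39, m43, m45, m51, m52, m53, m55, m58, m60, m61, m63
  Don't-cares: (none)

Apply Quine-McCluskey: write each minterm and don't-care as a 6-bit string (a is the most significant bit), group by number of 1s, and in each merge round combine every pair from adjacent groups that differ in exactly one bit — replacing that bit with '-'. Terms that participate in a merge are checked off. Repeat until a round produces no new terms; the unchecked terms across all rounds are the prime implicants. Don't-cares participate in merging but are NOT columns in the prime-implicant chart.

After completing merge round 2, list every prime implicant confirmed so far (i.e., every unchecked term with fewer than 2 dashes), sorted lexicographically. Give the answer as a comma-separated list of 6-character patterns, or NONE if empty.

-00111, 000-11, 001010, 010-00, 0101-0, 011001, 1-0111, 1-1101, 10011-, 101011, 110-11, 111010

Round 0: 000011✓ 000111✓ 001010 010000✓ 010100✓ 010101✓ 010110✓ 011001 011100✓ 100110✓ 100111✓ 101011 101101✓ 110011✓ 110100✓ 110101✓ 110111✓ 111010 111100✓ 111101✓ 111111✓
Round 1: -00111 -10100✓ -10101✓ -11100✓ 000-11 01-100✓ 010-00 0101-0 01010-✓ 1-0111 1-1101 10011- 11-100✓ 11-101✓ 11-111✓ 110-11 1101-1✓ 11010-✓ 1111-1✓ 11110-✓
Round 2: -1-100 -1010- 11-1-1 11-10-
PIs = {-00111, -1-100, -1010-, 000-11, 001010, 010-00, 0101-0, 011001, 1-0111, 1-1101, 10011-, 101011, 11-1-1, 11-10-, 110-11, 111010}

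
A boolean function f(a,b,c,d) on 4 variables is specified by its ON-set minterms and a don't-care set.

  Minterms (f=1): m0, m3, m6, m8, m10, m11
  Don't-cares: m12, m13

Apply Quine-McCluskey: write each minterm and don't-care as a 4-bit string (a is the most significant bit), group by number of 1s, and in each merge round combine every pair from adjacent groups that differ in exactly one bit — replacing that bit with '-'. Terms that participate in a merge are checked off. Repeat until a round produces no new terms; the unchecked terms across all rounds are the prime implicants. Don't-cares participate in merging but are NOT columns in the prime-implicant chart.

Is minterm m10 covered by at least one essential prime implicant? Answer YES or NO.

NO

[col 0] 0000*, 0011*, 0110, 1000*, 1010*, 1011*, 1100*, 1101*
[col 1] -000, -011, 1-00, 10-0, 101-, 110-
Prime implicants: -000, -011, 0110, 1-00, 10-0, 101-, 110-
PI chart (minterm → PIs covering it):
  0 | -000  (sole → essential)
  3 | -011  (sole → essential)
  6 | 0110  (sole → essential)
  8 | -000,1-00,10-0
  10 | 10-0,101-
  11 | -011,101-
Essential prime implicants: -000, -011, 0110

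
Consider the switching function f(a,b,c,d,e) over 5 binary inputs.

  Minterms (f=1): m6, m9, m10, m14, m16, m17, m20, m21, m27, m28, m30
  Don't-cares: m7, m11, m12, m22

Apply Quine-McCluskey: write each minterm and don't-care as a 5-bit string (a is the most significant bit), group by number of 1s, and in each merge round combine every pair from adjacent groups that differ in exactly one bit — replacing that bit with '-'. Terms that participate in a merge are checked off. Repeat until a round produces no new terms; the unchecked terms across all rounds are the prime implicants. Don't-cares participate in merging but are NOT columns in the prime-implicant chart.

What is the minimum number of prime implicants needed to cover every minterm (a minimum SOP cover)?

6

[col 0] 00110*, 00111*, 01001*, 01010*, 01011*, 01100*, 01110*, 10000*, 10001*, 10100*, 10101*, 10110*, 11011*, 11100*, 11110*
[col 1] -0110*, -1011, -1100*, -1110*, 0-110*, 0011-, 01-10, 010-1, 0101-, 011-0*, 1-100*, 1-110*, 10-00*, 10-01*, 1000-*, 101-0*, 1010-*, 111-0*
[col 2] --110, -11-0, 1-1-0, 10-0-
Prime implicants: --110, -1011, -11-0, 0011-, 01-10, 010-1, 0101-, 1-1-0, 10-0-
PI chart (minterm → PIs covering it):
  6 | --110,0011-
  9 | 010-1  (sole → essential)
  10 | 01-10,0101-
  14 | --110,-11-0,01-10
  16 | 10-0-  (sole → essential)
  17 | 10-0-  (sole → essential)
  20 | 1-1-0,10-0-
  21 | 10-0-  (sole → essential)
  27 | -1011  (sole → essential)
  28 | -11-0,1-1-0
  30 | --110,-11-0,1-1-0
Essential prime implicants: -1011, 010-1, 10-0-
Petrick residual → --110, -11-0, 01-10
Minimum SOP uses 6 PIs: cde' + bc'de + bce' + a'bde' + a'bc'e + ab'd'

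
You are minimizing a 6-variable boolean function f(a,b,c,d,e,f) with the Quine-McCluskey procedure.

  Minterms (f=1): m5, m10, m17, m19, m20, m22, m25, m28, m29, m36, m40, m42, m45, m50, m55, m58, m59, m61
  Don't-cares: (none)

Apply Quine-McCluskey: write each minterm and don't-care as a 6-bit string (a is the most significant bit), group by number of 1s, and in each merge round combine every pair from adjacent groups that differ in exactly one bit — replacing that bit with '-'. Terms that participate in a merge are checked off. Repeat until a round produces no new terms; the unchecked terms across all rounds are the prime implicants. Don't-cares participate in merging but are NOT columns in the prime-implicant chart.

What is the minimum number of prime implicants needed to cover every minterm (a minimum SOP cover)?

12

Round 0: 000101 001010✓ 010001✓ 010011✓ 010100✓ 010110✓ 011001✓ 011100✓ 011101✓ 100100 101000✓ 101010✓ 101101✓ 110010✓ 110111 111010✓ 111011✓ 111101✓
Round 1: -01010 -11101 01-001 01-100 0100-1 0101-0 011-01 01110- 1-1010 1-1101 1010-0 11-010 11101-
PIs = {-01010, -11101, 000101, 01-001, 01-100, 0100-1, 0101-0, 011-01, 01110-, 1-1010, 1-1101, 100100, 1010-0, 11-010, 110111, 11101-}
Coverage chart:
  m5: 000101 ←essential
  m10: -01010 ←essential
  m17: 01-001,0100-1
  m19: 0100-1 ←essential
  m20: 01-100,0101-0
  m22: 0101-0 ←essential
  m25: 01-001,011-01
  m28: 01-100,01110-
  m29: -11101,011-01,01110-
  m36: 100100 ←essential
  m40: 1010-0 ←essential
  m42: -01010,1-1010,1010-0
  m45: 1-1101 ←essential
  m50: 11-010 ←essential
  m55: 110111 ←essential
  m58: 1-1010,11-010,11101-
  m59: 11101- ←essential
  m61: -11101,1-1101
Essential: -01010, 000101, 0100-1, 0101-0, 1-1101, 100100, 1010-0, 11-010, 110111, 11101-
Petrick residual → 01-001, 01110-
Min cover (12 terms): b'cd'ef' + a'b'c'de'f + a'bd'e'f + a'bc'd'f + a'bc'df' + a'bcde' + acde'f + ab'c'de'f' + ab'cd'f' + abd'ef' + abc'def + abcd'e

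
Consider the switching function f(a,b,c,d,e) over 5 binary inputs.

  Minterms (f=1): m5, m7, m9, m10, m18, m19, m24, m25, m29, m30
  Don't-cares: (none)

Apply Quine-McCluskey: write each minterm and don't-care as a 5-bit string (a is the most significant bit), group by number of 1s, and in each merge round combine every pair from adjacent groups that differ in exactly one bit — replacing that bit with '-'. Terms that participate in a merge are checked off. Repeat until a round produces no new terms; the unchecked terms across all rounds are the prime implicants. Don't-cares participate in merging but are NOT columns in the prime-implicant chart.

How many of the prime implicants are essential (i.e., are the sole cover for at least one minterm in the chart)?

7

Round 0: 00101✓ 00111✓ 01001✓ 01010 10010✓ 10011✓ 11000✓ 11001✓ 11101✓ 11110
Round 1: -1001 001-1 1001- 11-01 1100-
PIs = {-1001, 001-1, 01010, 1001-, 11-01, 1100-, 11110}
Coverage chart:
  m5: 001-1 ←essential
  m7: 001-1 ←essential
  m9: -1001 ←essential
  m10: 01010 ←essential
  m18: 1001- ←essential
  m19: 1001- ←essential
  m24: 1100- ←essential
  m25: -1001,11-01,1100-
  m29: 11-01 ←essential
  m30: 11110 ←essential
Essential: -1001, 001-1, 01010, 1001-, 11-01, 1100-, 11110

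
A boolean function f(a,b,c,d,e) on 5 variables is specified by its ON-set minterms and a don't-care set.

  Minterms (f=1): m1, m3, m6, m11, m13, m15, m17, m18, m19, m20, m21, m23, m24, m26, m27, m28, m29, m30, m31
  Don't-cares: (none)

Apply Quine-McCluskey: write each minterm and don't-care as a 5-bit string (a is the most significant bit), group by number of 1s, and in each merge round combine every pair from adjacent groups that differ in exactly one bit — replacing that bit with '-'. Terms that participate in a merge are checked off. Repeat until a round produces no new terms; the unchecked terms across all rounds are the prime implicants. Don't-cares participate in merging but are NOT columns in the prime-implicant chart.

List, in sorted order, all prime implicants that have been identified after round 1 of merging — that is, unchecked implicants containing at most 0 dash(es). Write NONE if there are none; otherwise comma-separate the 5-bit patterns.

[col 0] 00001*, 00011*, 00110, 01011*, 01101*, 01111*, 10001*, 10010*, 10011*, 10100*, 10101*, 10111*, 11000*, 11010*, 11011*, 11100*, 11101*, 11110*, 11111*
[col 1] -0001*, -0011*, -1011*, -1101*, -1111*, 0-011*, 000-1*, 01-11*, 011-1*, 1-010*, 1-011*, 1-100*, 1-101*, 1-111*, 10-01*, 10-11*, 100-1*, 1001-*, 101-1*, 1010-*, 11-00*, 11-10*, 11-11*, 110-0*, 1101-*, 111-0*, 111-1*, 1110-*, 1111-*
[col 2] --011, -00-1, -1-11, -11-1, 1--11, 1-01-, 1-1-1, 1-10-, 10--1, 11--0, 11-1-, 111--
Prime implicants: --011, -00-1, -1-11, -11-1, 00110, 1--11, 1-01-, 1-1-1, 1-10-, 10--1, 11--0, 11-1-, 111--

00110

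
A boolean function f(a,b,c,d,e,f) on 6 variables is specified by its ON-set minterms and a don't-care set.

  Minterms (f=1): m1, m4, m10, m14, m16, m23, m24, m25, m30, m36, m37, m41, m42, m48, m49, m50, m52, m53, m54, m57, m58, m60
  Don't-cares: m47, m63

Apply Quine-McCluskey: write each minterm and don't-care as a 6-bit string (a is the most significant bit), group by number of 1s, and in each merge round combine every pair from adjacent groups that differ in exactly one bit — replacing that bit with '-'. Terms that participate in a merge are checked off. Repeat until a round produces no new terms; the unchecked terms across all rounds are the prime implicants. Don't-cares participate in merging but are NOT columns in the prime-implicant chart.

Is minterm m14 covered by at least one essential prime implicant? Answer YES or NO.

Round 0: 000001 000100✓ 001010✓ 001110✓ 010000✓ 010111 011000✓ 011001✓ 011110✓ 100100✓ 100101✓ 101001✓ 101010✓ 101111✓ 110000✓ 110001✓ 110010✓ 110100✓ 110101✓ 110110✓ 111001✓ 111010✓ 111100✓ 111111✓
Round 1: -00100 -01010 -10000 -11001 0-1110 001-10 01-000 01100- 1-0100✓ 1-0101✓ 1-1001 1-1010 1-1111 10010-✓ 11-001 11-010 11-100 110-00✓ 110-01✓ 110-10✓ 1100-0✓ 11000-✓ 1101-0✓ 11010-✓
Round 2: 1-010- 110--0 110-0-
PIs = {-00100, -01010, -10000, -11001, 0-1110, 000001, 001-10, 01-000, 010111, 01100-, 1-010-, 1-1001, 1-1010, 1-1111, 11-001, 11-010, 11-100, 110--0, 110-0-}
Coverage chart:
  m1: 000001 ←essential
  m4: -00100 ←essential
  m10: -01010,001-10
  m14: 0-1110,001-10
  m16: -10000,01-000
  m23: 010111 ←essential
  m24: 01-000,01100-
  m25: -11001,01100-
  m30: 0-1110 ←essential
  m36: -00100,1-010-
  m37: 1-010- ←essential
  m41: 1-1001 ←essential
  m42: -01010,1-1010
  m48: -10000,110--0,110-0-
  m49: 11-001,110-0-
  m50: 11-010,110--0
  m52: 1-010-,11-100,110--0,110-0-
  m53: 1-010-,110-0-
  m54: 110--0 ←essential
  m57: -11001,1-1001,11-001
  m58: 1-1010,11-010
  m60: 11-100 ←essential
Essential: -00100, 0-1110, 000001, 010111, 1-010-, 1-1001, 11-100, 110--0

YES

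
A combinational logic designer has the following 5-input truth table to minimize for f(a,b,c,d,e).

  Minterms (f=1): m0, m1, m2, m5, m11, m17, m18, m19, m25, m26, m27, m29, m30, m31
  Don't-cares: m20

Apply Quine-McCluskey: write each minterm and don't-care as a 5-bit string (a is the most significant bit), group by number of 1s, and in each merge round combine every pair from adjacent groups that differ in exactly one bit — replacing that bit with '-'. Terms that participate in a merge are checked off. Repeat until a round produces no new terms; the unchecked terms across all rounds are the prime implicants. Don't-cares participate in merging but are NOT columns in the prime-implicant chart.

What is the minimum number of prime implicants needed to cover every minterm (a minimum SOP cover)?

Round 0: 00000✓ 00001✓ 00010✓ 00101✓ 01011✓ 10001✓ 10010✓ 10011✓ 10100 11001✓ 11010✓ 11011✓ 11101✓ 11110✓ 11111✓
Round 1: -0001 -0010 -1011 00-01 000-0 0000- 1-001✓ 1-010✓ 1-011✓ 100-1✓ 1001-✓ 11-01✓ 11-10✓ 11-11✓ 110-1✓ 1101-✓ 111-1✓ 1111-✓
Round 2: 1-0-1 1-01- 11--1 11-1-
PIs = {-0001, -0010, -1011, 00-01, 000-0, 0000-, 1-0-1, 1-01-, 10100, 11--1, 11-1-}
Coverage chart:
  m0: 000-0,0000-
  m1: -0001,00-01,0000-
  m2: -0010,000-0
  m5: 00-01 ←essential
  m11: -1011 ←essential
  m17: -0001,1-0-1
  m18: -0010,1-01-
  m19: 1-0-1,1-01-
  m25: 1-0-1,11--1
  m26: 1-01-,11-1-
  m27: -1011,1-0-1,1-01-,11--1,11-1-
  m29: 11--1 ←essential
  m30: 11-1- ←essential
  m31: 11--1,11-1-
Essential: -1011, 00-01, 11--1, 11-1-
Petrick residual → -0001, 000-0, 1-01-
Min cover (7 terms): b'c'd'e + bc'de + a'b'd'e + a'b'c'e' + ac'd + abe + abd

7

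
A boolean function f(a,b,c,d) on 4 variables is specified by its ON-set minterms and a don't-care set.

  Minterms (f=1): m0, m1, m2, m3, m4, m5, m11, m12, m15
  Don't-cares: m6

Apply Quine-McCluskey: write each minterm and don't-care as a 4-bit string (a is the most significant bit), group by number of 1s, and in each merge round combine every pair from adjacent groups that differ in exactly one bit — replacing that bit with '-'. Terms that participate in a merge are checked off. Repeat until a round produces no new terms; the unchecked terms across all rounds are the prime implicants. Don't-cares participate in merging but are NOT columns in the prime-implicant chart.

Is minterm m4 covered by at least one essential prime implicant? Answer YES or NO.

Round 0: 0000✓ 0001✓ 0010✓ 0011✓ 0100✓ 0101✓ 0110✓ 1011✓ 1100✓ 1111✓
Round 1: -011 -100 0-00✓ 0-01✓ 0-10✓ 00-0✓ 00-1✓ 000-✓ 001-✓ 01-0✓ 010-✓ 1-11
Round 2: 0--0 0-0- 00--
PIs = {-011, -100, 0--0, 0-0-, 00--, 1-11}
Coverage chart:
  m0: 0--0,0-0-,00--
  m1: 0-0-,00--
  m2: 0--0,00--
  m3: -011,00--
  m4: -100,0--0,0-0-
  m5: 0-0- ←essential
  m11: -011,1-11
  m12: -100 ←essential
  m15: 1-11 ←essential
Essential: -100, 0-0-, 1-11

YES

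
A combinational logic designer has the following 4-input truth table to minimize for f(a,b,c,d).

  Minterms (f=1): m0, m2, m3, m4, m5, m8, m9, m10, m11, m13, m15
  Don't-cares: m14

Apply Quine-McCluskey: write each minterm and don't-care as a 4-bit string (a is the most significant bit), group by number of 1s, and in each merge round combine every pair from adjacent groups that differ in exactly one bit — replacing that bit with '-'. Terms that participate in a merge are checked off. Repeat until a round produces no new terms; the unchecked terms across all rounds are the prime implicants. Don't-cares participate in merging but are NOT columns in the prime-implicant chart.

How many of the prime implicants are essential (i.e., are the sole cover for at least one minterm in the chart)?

[col 0] 0000*, 0010*, 0011*, 0100*, 0101*, 1000*, 1001*, 1010*, 1011*, 1101*, 1110*, 1111*
[col 1] -000*, -010*, -011*, -101, 0-00, 00-0*, 001-*, 010-, 1-01*, 1-10*, 1-11*, 10-0*, 10-1*, 100-*, 101-*, 11-1*, 111-*
[col 2] -0-0, -01-, 1--1, 1-1-, 10--
Prime implicants: -0-0, -01-, -101, 0-00, 010-, 1--1, 1-1-, 10--
PI chart (minterm → PIs covering it):
  0 | -0-0,0-00
  2 | -0-0,-01-
  3 | -01-  (sole → essential)
  4 | 0-00,010-
  5 | -101,010-
  8 | -0-0,10--
  9 | 1--1,10--
  10 | -0-0,-01-,1-1-,10--
  11 | -01-,1--1,1-1-,10--
  13 | -101,1--1
  15 | 1--1,1-1-
Essential prime implicants: -01-

1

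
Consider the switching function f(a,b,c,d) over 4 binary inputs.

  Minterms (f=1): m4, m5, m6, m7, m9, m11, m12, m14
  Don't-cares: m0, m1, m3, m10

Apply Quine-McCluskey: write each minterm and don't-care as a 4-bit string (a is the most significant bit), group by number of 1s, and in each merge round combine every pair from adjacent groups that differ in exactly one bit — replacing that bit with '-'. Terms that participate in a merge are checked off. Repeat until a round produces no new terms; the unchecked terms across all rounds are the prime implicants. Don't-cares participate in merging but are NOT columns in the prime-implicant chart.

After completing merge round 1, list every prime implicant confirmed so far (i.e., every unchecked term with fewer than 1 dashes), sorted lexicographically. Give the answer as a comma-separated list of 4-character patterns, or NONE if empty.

NONE

[col 0] 0000*, 0001*, 0011*, 0100*, 0101*, 0110*, 0111*, 1001*, 1010*, 1011*, 1100*, 1110*
[col 1] -001*, -011*, -100*, -110*, 0-00*, 0-01*, 0-11*, 00-1*, 000-*, 01-0*, 01-1*, 010-*, 011-*, 1-10, 10-1*, 101-, 11-0*
[col 2] -0-1, -1-0, 0--1, 0-0-, 01--
Prime implicants: -0-1, -1-0, 0--1, 0-0-, 01--, 1-10, 101-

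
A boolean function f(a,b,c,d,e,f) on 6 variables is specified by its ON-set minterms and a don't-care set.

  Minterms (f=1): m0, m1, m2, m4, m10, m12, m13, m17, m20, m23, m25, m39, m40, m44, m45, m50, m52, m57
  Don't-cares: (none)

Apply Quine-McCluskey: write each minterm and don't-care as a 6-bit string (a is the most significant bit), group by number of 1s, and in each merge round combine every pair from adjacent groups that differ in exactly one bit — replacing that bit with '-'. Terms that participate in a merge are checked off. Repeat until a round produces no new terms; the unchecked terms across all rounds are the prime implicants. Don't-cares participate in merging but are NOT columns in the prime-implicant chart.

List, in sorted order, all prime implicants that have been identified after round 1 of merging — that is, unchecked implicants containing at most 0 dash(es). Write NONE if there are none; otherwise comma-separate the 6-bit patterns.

[col 0] 000000*, 000001*, 000010*, 000100*, 001010*, 001100*, 001101*, 010001*, 010100*, 010111, 011001*, 100111, 101000*, 101100*, 101101*, 110010, 110100*, 111001*
[col 1] -01100*, -01101*, -10100, -11001, 0-0001, 0-0100, 00-010, 00-100, 000-00, 0000-0, 00000-, 00110-*, 01-001, 101-00, 10110-*
[col 2] -0110-
Prime implicants: -0110-, -10100, -11001, 0-0001, 0-0100, 00-010, 00-100, 000-00, 0000-0, 00000-, 01-001, 010111, 100111, 101-00, 110010

010111, 100111, 110010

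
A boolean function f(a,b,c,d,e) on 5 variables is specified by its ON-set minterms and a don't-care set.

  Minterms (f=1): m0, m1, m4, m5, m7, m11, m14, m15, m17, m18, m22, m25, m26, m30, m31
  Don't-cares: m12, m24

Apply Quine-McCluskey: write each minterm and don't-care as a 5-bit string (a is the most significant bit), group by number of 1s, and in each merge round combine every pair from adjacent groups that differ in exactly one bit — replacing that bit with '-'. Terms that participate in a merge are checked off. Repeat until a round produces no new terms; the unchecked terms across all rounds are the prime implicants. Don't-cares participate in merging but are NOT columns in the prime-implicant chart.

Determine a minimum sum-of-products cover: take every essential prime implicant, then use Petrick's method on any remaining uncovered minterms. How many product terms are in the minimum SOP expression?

size-2^0 implicants → 00000(✓)  00001(✓)  00100(✓)  00101(✓)  00111(✓)  01011(✓)  01100(✓)  01110(✓)  01111(✓)  10001(✓)  10010(✓)  10110(✓)  11000(✓)  11001(✓)  11010(✓)  11110(✓)  11111(✓)
size-2^1 implicants → -0001  -1110(✓)  -1111(✓)  0-100  0-111  00-00(✓)  00-01(✓)  0000-(✓)  001-1  0010-(✓)  01-11  011-0  0111-(✓)  1-001  1-010(✓)  1-110(✓)  10-10(✓)  11-10(✓)  110-0  1100-  1111-(✓)
size-2^2 implicants → -111-  00-0-  1--10
Unchecked terms (primes): -0001, -111-, 0-100, 0-111, 00-0-, 001-1, 01-11, 011-0, 1--10, 1-001, 110-0, 1100-
Minterm coverage:
  m0 ⊆ 00-0- [E]
  m1 ⊆ -0001,00-0-
  m4 ⊆ 0-100,00-0-
  m5 ⊆ 00-0-,001-1
  m7 ⊆ 0-111,001-1
  m11 ⊆ 01-11 [E]
  m14 ⊆ -111-,011-0
  m15 ⊆ -111-,0-111,01-11
  m17 ⊆ -0001,1-001
  m18 ⊆ 1--10 [E]
  m22 ⊆ 1--10 [E]
  m25 ⊆ 1-001,1100-
  m26 ⊆ 1--10,110-0
  m30 ⊆ -111-,1--10
  m31 ⊆ -111- [E]
E = {-111-, 00-0-, 01-11, 1--10}
Petrick residual → 0-111, 1-001
Cover = bcd + a'cde + a'b'd' + a'bde + ade' + ac'd'e  |cover|=6

6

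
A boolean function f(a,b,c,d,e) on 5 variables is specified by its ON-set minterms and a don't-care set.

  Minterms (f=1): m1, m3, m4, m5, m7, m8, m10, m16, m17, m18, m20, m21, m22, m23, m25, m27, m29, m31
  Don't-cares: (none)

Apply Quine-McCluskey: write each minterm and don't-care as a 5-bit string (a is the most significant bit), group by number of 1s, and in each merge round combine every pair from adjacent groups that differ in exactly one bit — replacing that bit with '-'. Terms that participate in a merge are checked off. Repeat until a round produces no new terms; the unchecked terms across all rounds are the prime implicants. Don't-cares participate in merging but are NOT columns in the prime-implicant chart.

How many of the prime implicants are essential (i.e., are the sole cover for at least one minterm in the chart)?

5

size-2^0 implicants → 00001(✓)  00011(✓)  00100(✓)  00101(✓)  00111(✓)  01000(✓)  01010(✓)  10000(✓)  10001(✓)  10010(✓)  10100(✓)  10101(✓)  10110(✓)  10111(✓)  11001(✓)  11011(✓)  11101(✓)  11111(✓)
size-2^1 implicants → -0001(✓)  -0100(✓)  -0101(✓)  -0111(✓)  00-01(✓)  00-11(✓)  000-1(✓)  001-1(✓)  0010-(✓)  010-0  1-001(✓)  1-101(✓)  1-111(✓)  10-00(✓)  10-01(✓)  10-10(✓)  100-0(✓)  1000-(✓)  101-0(✓)  101-1(✓)  1010-(✓)  1011-(✓)  11-01(✓)  11-11(✓)  110-1(✓)  111-1(✓)
size-2^2 implicants → -0-01  -01-1  -010-  00--1  1--01  1-1-1  10--0  10-0-  101--  11--1
Unchecked terms (primes): -0-01, -01-1, -010-, 00--1, 010-0, 1--01, 1-1-1, 10--0, 10-0-, 101--, 11--1
Minterm coverage:
  m1 ⊆ -0-01,00--1
  m3 ⊆ 00--1 [E]
  m4 ⊆ -010- [E]
  m5 ⊆ -0-01,-01-1,-010-,00--1
  m7 ⊆ -01-1,00--1
  m8 ⊆ 010-0 [E]
  m10 ⊆ 010-0 [E]
  m16 ⊆ 10--0,10-0-
  m17 ⊆ -0-01,1--01,10-0-
  m18 ⊆ 10--0 [E]
  m20 ⊆ -010-,10--0,10-0-,101--
  m21 ⊆ -0-01,-01-1,-010-,1--01,1-1-1,10-0-,101--
  m22 ⊆ 10--0,101--
  m23 ⊆ -01-1,1-1-1,101--
  m25 ⊆ 1--01,11--1
  m27 ⊆ 11--1 [E]
  m29 ⊆ 1--01,1-1-1,11--1
  m31 ⊆ 1-1-1,11--1
E = {-010-, 00--1, 010-0, 10--0, 11--1}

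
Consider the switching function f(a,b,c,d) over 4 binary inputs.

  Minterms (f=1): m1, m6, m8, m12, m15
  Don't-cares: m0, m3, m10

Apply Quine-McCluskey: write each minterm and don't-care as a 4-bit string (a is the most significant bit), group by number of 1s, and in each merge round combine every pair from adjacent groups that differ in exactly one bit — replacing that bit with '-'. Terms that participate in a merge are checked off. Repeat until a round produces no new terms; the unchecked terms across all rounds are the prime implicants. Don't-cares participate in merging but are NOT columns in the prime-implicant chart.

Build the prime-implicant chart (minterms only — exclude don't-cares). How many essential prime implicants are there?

3

Round 0: 0000✓ 0001✓ 0011✓ 0110 1000✓ 1010✓ 1100✓ 1111
Round 1: -000 00-1 000- 1-00 10-0
PIs = {-000, 00-1, 000-, 0110, 1-00, 10-0, 1111}
Coverage chart:
  m1: 00-1,000-
  m6: 0110 ←essential
  m8: -000,1-00,10-0
  m12: 1-00 ←essential
  m15: 1111 ←essential
Essential: 0110, 1-00, 1111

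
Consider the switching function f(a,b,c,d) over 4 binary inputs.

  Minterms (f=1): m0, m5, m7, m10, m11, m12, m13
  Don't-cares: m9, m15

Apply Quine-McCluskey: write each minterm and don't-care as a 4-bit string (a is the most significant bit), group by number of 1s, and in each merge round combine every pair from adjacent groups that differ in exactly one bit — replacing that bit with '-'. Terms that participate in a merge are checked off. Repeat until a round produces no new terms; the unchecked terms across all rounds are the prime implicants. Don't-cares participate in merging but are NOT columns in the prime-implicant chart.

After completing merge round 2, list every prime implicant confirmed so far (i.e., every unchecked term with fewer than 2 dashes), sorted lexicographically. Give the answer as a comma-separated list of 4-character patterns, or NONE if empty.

0000, 101-, 110-

Round 0: 0000 0101✓ 0111✓ 1001✓ 1010✓ 1011✓ 1100✓ 1101✓ 1111✓
Round 1: -101✓ -111✓ 01-1✓ 1-01✓ 1-11✓ 10-1✓ 101- 11-1✓ 110-
Round 2: -1-1 1--1
PIs = {-1-1, 0000, 1--1, 101-, 110-}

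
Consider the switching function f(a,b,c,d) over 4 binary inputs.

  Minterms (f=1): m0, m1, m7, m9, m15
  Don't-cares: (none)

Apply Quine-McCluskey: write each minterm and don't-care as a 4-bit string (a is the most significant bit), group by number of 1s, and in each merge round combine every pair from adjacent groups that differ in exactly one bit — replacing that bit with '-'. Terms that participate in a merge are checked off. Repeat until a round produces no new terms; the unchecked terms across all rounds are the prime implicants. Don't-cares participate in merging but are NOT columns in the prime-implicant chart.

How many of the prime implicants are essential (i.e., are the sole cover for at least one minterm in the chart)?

[col 0] 0000*, 0001*, 0111*, 1001*, 1111*
[col 1] -001, -111, 000-
Prime implicants: -001, -111, 000-
PI chart (minterm → PIs covering it):
  0 | 000-  (sole → essential)
  1 | -001,000-
  7 | -111  (sole → essential)
  9 | -001  (sole → essential)
  15 | -111  (sole → essential)
Essential prime implicants: -001, -111, 000-

3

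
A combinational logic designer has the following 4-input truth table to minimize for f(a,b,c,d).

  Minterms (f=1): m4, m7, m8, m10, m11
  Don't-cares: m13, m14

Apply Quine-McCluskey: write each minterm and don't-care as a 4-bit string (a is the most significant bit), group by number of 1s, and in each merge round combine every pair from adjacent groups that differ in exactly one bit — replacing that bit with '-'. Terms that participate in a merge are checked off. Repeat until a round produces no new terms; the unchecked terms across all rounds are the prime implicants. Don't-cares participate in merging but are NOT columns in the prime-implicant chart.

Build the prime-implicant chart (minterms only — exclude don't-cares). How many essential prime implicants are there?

Round 0: 0100 0111 1000✓ 1010✓ 1011✓ 1101 1110✓
Round 1: 1-10 10-0 101-
PIs = {0100, 0111, 1-10, 10-0, 101-, 1101}
Coverage chart:
  m4: 0100 ←essential
  m7: 0111 ←essential
  m8: 10-0 ←essential
  m10: 1-10,10-0,101-
  m11: 101- ←essential
Essential: 0100, 0111, 10-0, 101-

4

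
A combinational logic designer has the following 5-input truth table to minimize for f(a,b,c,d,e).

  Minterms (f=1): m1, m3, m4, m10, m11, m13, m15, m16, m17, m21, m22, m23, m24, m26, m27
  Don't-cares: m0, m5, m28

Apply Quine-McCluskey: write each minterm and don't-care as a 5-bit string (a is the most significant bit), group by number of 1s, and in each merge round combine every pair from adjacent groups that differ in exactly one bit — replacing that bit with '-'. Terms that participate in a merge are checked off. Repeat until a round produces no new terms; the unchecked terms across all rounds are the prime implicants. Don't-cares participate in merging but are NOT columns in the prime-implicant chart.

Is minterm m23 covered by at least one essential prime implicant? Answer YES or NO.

Round 0: 00000✓ 00001✓ 00011✓ 00100✓ 00101✓ 01010✓ 01011✓ 01101✓ 01111✓ 10000✓ 10001✓ 10101✓ 10110✓ 10111✓ 11000✓ 11010✓ 11011✓ 11100✓
Round 1: -0000✓ -0001✓ -0101✓ -1010✓ -1011✓ 0-011 0-101 00-00✓ 00-01✓ 000-1 0000-✓ 0010-✓ 01-11 0101-✓ 011-1 1-000 10-01✓ 1000-✓ 101-1 1011- 11-00 110-0 1101-✓
Round 2: -0-01 -000- -101- 00-0-
PIs = {-0-01, -000-, -101-, 0-011, 0-101, 00-0-, 000-1, 01-11, 011-1, 1-000, 101-1, 1011-, 11-00, 110-0}
Coverage chart:
  m1: -0-01,-000-,00-0-,000-1
  m3: 0-011,000-1
  m4: 00-0- ←essential
  m10: -101- ←essential
  m11: -101-,0-011,01-11
  m13: 0-101,011-1
  m15: 01-11,011-1
  m16: -000-,1-000
  m17: -0-01,-000-
  m21: -0-01,101-1
  m22: 1011- ←essential
  m23: 101-1,1011-
  m24: 1-000,11-00,110-0
  m26: -101-,110-0
  m27: -101- ←essential
Essential: -101-, 00-0-, 1011-

YES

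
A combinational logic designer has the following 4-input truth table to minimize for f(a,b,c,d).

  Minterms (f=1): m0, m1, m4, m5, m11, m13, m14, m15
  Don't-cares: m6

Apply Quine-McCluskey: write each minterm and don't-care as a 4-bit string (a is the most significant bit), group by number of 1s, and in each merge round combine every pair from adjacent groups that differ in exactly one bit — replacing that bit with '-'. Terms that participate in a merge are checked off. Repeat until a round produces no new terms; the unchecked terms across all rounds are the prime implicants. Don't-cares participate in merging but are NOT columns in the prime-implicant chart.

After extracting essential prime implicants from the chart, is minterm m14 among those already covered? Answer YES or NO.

[col 0] 0000*, 0001*, 0100*, 0101*, 0110*, 1011*, 1101*, 1110*, 1111*
[col 1] -101, -110, 0-00*, 0-01*, 000-*, 01-0, 010-*, 1-11, 11-1, 111-
[col 2] 0-0-
Prime implicants: -101, -110, 0-0-, 01-0, 1-11, 11-1, 111-
PI chart (minterm → PIs covering it):
  0 | 0-0-  (sole → essential)
  1 | 0-0-  (sole → essential)
  4 | 0-0-,01-0
  5 | -101,0-0-
  11 | 1-11  (sole → essential)
  13 | -101,11-1
  14 | -110,111-
  15 | 1-11,11-1,111-
Essential prime implicants: 0-0-, 1-11

NO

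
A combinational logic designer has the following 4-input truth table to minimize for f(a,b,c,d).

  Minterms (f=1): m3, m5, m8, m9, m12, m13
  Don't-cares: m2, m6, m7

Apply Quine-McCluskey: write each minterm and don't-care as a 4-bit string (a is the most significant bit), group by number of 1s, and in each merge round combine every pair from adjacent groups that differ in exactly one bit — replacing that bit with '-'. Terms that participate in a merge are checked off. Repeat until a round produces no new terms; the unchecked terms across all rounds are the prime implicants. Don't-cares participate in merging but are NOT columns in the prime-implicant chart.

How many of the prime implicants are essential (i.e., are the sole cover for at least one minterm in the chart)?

[col 0] 0010*, 0011*, 0101*, 0110*, 0111*, 1000*, 1001*, 1100*, 1101*
[col 1] -101, 0-10*, 0-11*, 001-*, 01-1, 011-*, 1-00*, 1-01*, 100-*, 110-*
[col 2] 0-1-, 1-0-
Prime implicants: -101, 0-1-, 01-1, 1-0-
PI chart (minterm → PIs covering it):
  3 | 0-1-  (sole → essential)
  5 | -101,01-1
  8 | 1-0-  (sole → essential)
  9 | 1-0-  (sole → essential)
  12 | 1-0-  (sole → essential)
  13 | -101,1-0-
Essential prime implicants: 0-1-, 1-0-

2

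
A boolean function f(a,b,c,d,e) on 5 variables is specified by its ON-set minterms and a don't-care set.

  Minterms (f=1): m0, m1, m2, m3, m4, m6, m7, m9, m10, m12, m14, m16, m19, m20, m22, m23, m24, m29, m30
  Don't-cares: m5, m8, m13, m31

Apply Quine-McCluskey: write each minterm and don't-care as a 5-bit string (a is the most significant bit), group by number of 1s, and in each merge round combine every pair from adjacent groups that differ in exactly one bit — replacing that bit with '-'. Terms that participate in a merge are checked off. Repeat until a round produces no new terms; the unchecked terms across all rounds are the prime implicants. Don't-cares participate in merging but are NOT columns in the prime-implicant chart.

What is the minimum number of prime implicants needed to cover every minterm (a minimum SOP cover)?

[col 0] 00000*, 00001*, 00010*, 00011*, 00100*, 00101*, 00110*, 00111*, 01000*, 01001*, 01010*, 01100*, 01101*, 01110*, 10000*, 10011*, 10100*, 10110*, 10111*, 11000*, 11101*, 11110*, 11111*
[col 1] -0000*, -0011*, -0100*, -0110*, -0111*, -1000*, -1101, -1110*, 0-000*, 0-001*, 0-010*, 0-100*, 0-101*, 0-110*, 00-00*, 00-01*, 00-10*, 00-11*, 000-0*, 000-1*, 0000-*, 0001-*, 001-0*, 001-1*, 0010-*, 0011-*, 01-00*, 01-01*, 01-10*, 010-0*, 0100-*, 011-0*, 0110-*, 1-000*, 1-110*, 1-111*, 10-00*, 10-11*, 101-0*, 1011-*, 111-1, 1111-*
[col 2] --000, --110, -0-00, -0-11, -01-0, -011-, 0--00*, 0--01*, 0--10*, 0-0-0*, 0-00-*, 0-1-0*, 0-10-*, 00--0*, 00--1*, 00-0-*, 00-1-*, 000--*, 001--*, 01--0*, 01-0-*, 1-11-
[col 3] 0---0, 0--0-, 00---
Prime implicants: --000, --110, -0-00, -0-11, -01-0, -011-, -1101, 0---0, 0--0-, 00---, 1-11-, 111-1
PI chart (minterm → PIs covering it):
  0 | --000,-0-00,0---0,0--0-,00---
  1 | 0--0-,00---
  2 | 0---0,00---
  3 | -0-11,00---
  4 | -0-00,-01-0,0---0,0--0-,00---
  6 | --110,-01-0,-011-,0---0,00---
  7 | -0-11,-011-,00---
  9 | 0--0-  (sole → essential)
  10 | 0---0  (sole → essential)
  12 | 0---0,0--0-
  14 | --110,0---0
  16 | --000,-0-00
  19 | -0-11  (sole → essential)
  20 | -0-00,-01-0
  22 | --110,-01-0,-011-,1-11-
  23 | -0-11,-011-,1-11-
  24 | --000  (sole → essential)
  29 | -1101,111-1
  30 | --110,1-11-
Essential prime implicants: --000, -0-11, 0---0, 0--0-
Petrick residual → --110, -0-00, -1101
Minimum SOP uses 7 PIs: c'd'e' + cde' + b'd'e' + b'de + bcd'e + a'e' + a'd'

7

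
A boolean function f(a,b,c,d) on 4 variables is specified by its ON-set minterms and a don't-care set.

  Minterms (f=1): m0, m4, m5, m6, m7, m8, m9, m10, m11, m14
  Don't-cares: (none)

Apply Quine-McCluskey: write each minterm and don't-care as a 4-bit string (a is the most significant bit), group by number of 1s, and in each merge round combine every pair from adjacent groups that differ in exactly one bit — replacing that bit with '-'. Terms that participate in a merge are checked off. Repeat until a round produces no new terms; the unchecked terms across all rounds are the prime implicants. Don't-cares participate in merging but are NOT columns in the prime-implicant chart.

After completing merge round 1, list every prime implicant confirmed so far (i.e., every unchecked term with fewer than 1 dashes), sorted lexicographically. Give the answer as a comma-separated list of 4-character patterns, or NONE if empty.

NONE

Round 0: 0000✓ 0100✓ 0101✓ 0110✓ 0111✓ 1000✓ 1001✓ 1010✓ 1011✓ 1110✓
Round 1: -000 -110 0-00 01-0✓ 01-1✓ 010-✓ 011-✓ 1-10 10-0✓ 10-1✓ 100-✓ 101-✓
Round 2: 01-- 10--
PIs = {-000, -110, 0-00, 01--, 1-10, 10--}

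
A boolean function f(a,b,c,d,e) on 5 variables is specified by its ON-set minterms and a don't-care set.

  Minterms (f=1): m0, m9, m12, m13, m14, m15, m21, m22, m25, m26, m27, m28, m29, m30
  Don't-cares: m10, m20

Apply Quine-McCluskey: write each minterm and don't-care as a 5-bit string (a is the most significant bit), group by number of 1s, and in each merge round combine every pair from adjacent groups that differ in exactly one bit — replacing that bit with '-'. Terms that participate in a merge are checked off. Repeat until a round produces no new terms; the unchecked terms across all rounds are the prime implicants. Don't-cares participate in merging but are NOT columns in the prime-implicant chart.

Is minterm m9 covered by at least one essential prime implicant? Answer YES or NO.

size-2^0 implicants → 00000  01001(✓)  01010(✓)  01100(✓)  01101(✓)  01110(✓)  01111(✓)  10100(✓)  10101(✓)  10110(✓)  11001(✓)  11010(✓)  11011(✓)  11100(✓)  11101(✓)  11110(✓)
size-2^1 implicants → -1001(✓)  -1010(✓)  -1100(✓)  -1101(✓)  -1110(✓)  01-01(✓)  01-10(✓)  011-0(✓)  011-1(✓)  0110-(✓)  0111-(✓)  1-100(✓)  1-101(✓)  1-110(✓)  101-0(✓)  1010-(✓)  11-01(✓)  11-10(✓)  110-1  1101-  111-0(✓)  1110-(✓)
size-2^2 implicants → -1-01  -1-10  -11-0  -110-  011--  1-1-0  1-10-
Unchecked terms (primes): -1-01, -1-10, -11-0, -110-, 00000, 011--, 1-1-0, 1-10-, 110-1, 1101-
Minterm coverage:
  m0 ⊆ 00000 [E]
  m9 ⊆ -1-01 [E]
  m12 ⊆ -11-0,-110-,011--
  m13 ⊆ -1-01,-110-,011--
  m14 ⊆ -1-10,-11-0,011--
  m15 ⊆ 011-- [E]
  m21 ⊆ 1-10- [E]
  m22 ⊆ 1-1-0 [E]
  m25 ⊆ -1-01,110-1
  m26 ⊆ -1-10,1101-
  m27 ⊆ 110-1,1101-
  m28 ⊆ -11-0,-110-,1-1-0,1-10-
  m29 ⊆ -1-01,-110-,1-10-
  m30 ⊆ -1-10,-11-0,1-1-0
E = {-1-01, 00000, 011--, 1-1-0, 1-10-}

YES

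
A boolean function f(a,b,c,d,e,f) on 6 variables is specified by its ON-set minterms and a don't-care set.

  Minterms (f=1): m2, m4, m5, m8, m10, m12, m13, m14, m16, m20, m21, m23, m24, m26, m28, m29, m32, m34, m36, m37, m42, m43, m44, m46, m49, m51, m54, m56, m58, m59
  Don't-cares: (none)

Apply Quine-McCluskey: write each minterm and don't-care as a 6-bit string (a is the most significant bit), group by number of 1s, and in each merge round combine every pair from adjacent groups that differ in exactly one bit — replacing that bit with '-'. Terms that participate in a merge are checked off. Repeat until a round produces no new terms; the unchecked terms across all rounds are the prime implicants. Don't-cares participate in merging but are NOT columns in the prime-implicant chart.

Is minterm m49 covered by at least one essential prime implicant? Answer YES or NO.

YES

size-2^0 implicants → 000010(✓)  000100(✓)  000101(✓)  001000(✓)  001010(✓)  001100(✓)  001101(✓)  001110(✓)  010000(✓)  010100(✓)  010101(✓)  010111(✓)  011000(✓)  011010(✓)  011100(✓)  011101(✓)  100000(✓)  100010(✓)  100100(✓)  100101(✓)  101010(✓)  101011(✓)  101100(✓)  101110(✓)  110001(✓)  110011(✓)  110110  111000(✓)  111010(✓)  111011(✓)
size-2^1 implicants → -00010(✓)  -00100(✓)  -00101(✓)  -01010(✓)  -01100(✓)  -01110(✓)  -11000(✓)  -11010(✓)  0-0100(✓)  0-0101(✓)  0-1000(✓)  0-1010(✓)  0-1100(✓)  0-1101(✓)  00-010(✓)  00-100(✓)  00-101(✓)  00010-(✓)  001-00(✓)  001-10(✓)  0010-0(✓)  0011-0(✓)  00110-(✓)  01-000(✓)  01-100(✓)  01-101(✓)  010-00(✓)  0101-1  01010-(✓)  011-00(✓)  0110-0(✓)  01110-(✓)  1-1010(✓)  1-1011(✓)  10-010(✓)  10-100(✓)  100-00  1000-0  10010-(✓)  101-10(✓)  10101-(✓)  1011-0(✓)  11-011  1100-1  1110-0(✓)  11101-(✓)
size-2^2 implicants → --1010  -0-010  -0-100  -0010-  -01-10  -011-0  -110-0  0--100(✓)  0--101(✓)  0-010-(✓)  0-1-00  0-10-0  0-110-(✓)  00-10-(✓)  001--0  01--00  01-10-(✓)  1-101-
size-2^3 implicants → 0--10-
Unchecked terms (primes): --1010, -0-010, -0-100, -0010-, -01-10, -011-0, -110-0, 0--10-, 0-1-00, 0-10-0, 001--0, 01--00, 0101-1, 1-101-, 100-00, 1000-0, 11-011, 1100-1, 110110
Minterm coverage:
  m2 ⊆ -0-010 [E]
  m4 ⊆ -0-100,-0010-,0--10-
  m5 ⊆ -0010-,0--10-
  m8 ⊆ 0-1-00,0-10-0,001--0
  m10 ⊆ --1010,-0-010,-01-10,0-10-0,001--0
  m12 ⊆ -0-100,-011-0,0--10-,0-1-00,001--0
  m13 ⊆ 0--10- [E]
  m14 ⊆ -01-10,-011-0,001--0
  m16 ⊆ 01--00 [E]
  m20 ⊆ 0--10-,01--00
  m21 ⊆ 0--10-,0101-1
  m23 ⊆ 0101-1 [E]
  m24 ⊆ -110-0,0-1-00,0-10-0,01--00
  m26 ⊆ --1010,-110-0,0-10-0
  m28 ⊆ 0--10-,0-1-00,01--00
  m29 ⊆ 0--10- [E]
  m32 ⊆ 100-00,1000-0
  m34 ⊆ -0-010,1000-0
  m36 ⊆ -0-100,-0010-,100-00
  m37 ⊆ -0010- [E]
  m42 ⊆ --1010,-0-010,-01-10,1-101-
  m43 ⊆ 1-101- [E]
  m44 ⊆ -0-100,-011-0
  m46 ⊆ -01-10,-011-0
  m49 ⊆ 1100-1 [E]
  m51 ⊆ 11-011,1100-1
  m54 ⊆ 110110 [E]
  m56 ⊆ -110-0 [E]
  m58 ⊆ --1010,-110-0,1-101-
  m59 ⊆ 1-101-,11-011
E = {-0-010, -0010-, -110-0, 0--10-, 01--00, 0101-1, 1-101-, 1100-1, 110110}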